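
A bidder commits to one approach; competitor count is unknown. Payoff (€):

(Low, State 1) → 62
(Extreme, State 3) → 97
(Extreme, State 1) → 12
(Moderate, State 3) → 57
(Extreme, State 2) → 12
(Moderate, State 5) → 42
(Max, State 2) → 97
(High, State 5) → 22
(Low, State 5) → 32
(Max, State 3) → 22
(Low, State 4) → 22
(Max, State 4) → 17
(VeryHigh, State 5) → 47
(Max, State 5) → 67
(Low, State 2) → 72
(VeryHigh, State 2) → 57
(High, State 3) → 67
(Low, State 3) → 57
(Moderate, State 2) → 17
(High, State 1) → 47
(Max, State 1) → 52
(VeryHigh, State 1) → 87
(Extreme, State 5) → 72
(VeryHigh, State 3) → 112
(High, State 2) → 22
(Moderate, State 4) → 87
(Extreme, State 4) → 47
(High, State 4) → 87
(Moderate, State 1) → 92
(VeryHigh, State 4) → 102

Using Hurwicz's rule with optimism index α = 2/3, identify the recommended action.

Low: 2/3·72 + 1/3·22 = 166/3
Moderate: 2/3·92 + 1/3·17 = 67
High: 2/3·87 + 1/3·22 = 196/3
VeryHigh: 2/3·112 + 1/3·47 = 271/3
Extreme: 2/3·97 + 1/3·12 = 206/3
Max: 2/3·97 + 1/3·17 = 211/3
Highest Hurwicz score = 271/3 → VeryHigh.

VeryHigh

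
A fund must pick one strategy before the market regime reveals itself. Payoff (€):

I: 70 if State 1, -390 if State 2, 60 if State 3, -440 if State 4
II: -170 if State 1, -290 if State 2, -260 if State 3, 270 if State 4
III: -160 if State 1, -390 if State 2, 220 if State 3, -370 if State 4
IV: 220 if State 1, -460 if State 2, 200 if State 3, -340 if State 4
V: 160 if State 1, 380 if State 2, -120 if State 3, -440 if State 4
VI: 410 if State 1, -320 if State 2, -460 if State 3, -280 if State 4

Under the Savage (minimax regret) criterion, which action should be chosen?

II

Column bests: State 1=410, State 2=380, State 3=220, State 4=270.
I regrets: 340, 770, 160, 710 → max 770
II regrets: 580, 670, 480, 0 → max 670
III regrets: 570, 770, 0, 640 → max 770
IV regrets: 190, 840, 20, 610 → max 840
V regrets: 250, 0, 340, 710 → max 710
VI regrets: 0, 700, 680, 550 → max 700
Smallest max regret = 670 → II.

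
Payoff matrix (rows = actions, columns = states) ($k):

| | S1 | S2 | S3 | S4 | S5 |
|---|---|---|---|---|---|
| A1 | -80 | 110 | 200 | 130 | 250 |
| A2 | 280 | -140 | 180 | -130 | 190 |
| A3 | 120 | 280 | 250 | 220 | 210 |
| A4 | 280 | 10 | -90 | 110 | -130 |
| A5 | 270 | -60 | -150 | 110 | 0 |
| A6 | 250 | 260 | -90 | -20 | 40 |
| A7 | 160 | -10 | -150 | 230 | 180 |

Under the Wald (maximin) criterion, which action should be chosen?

A3

Row minima: A1=-80, A2=-140, A3=120, A4=-130, A5=-150, A6=-90, A7=-150
Best worst-case = 120 → A3.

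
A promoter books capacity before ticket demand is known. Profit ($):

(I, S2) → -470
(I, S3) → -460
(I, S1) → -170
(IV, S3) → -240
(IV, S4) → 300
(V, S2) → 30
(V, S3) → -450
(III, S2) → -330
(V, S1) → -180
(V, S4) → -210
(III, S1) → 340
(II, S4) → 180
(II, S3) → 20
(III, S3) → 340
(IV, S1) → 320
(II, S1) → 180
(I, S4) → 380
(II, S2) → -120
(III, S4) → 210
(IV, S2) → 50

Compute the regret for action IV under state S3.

580

Best payoff under S3 is 340.
Regret = 340 − (-240) = 580.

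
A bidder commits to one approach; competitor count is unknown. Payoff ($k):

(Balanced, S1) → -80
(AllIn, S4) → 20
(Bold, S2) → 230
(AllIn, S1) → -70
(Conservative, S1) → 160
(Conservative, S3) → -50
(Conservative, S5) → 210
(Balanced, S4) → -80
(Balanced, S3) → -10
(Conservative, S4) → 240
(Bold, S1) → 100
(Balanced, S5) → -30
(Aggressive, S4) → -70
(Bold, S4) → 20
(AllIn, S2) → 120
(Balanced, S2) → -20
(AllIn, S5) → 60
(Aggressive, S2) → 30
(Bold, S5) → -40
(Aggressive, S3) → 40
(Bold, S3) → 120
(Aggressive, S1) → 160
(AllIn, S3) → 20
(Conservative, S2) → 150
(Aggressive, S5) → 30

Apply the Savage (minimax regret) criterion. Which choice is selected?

Conservative

Column bests: S1=160, S2=230, S3=120, S4=240, S5=210.
Conservative regrets: 0, 80, 170, 0, 0 → max 170
Balanced regrets: 240, 250, 130, 320, 240 → max 320
Aggressive regrets: 0, 200, 80, 310, 180 → max 310
Bold regrets: 60, 0, 0, 220, 250 → max 250
AllIn regrets: 230, 110, 100, 220, 150 → max 230
Smallest max regret = 170 → Conservative.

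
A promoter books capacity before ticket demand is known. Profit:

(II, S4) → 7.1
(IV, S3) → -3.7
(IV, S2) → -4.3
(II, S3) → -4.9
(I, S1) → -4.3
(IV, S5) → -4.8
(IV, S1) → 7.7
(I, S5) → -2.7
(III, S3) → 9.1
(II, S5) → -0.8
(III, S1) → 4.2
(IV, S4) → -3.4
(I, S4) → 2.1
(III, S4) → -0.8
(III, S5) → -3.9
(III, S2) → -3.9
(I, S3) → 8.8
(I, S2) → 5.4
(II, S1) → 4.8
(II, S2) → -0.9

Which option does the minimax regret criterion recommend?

III

Column bests: S1=7.7, S2=5.4, S3=9.1, S4=7.1, S5=-0.8.
I regrets: 12.0, 0.0, 0.3, 5.0, 1.9 → max 12.0
II regrets: 2.9, 6.3, 14.0, 0.0, 0.0 → max 14.0
III regrets: 3.5, 9.3, 0.0, 7.9, 3.1 → max 9.3
IV regrets: 0.0, 9.7, 12.8, 10.5, 4.0 → max 12.8
Smallest max regret = 9.3 → III.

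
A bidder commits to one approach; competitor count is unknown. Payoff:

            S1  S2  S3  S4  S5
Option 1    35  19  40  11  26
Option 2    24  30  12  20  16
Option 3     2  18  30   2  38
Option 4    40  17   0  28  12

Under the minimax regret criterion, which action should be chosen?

Column bests: S1=40, S2=30, S3=40, S4=28, S5=38.
Option 1 regrets: 5, 11, 0, 17, 12 → max 17
Option 2 regrets: 16, 0, 28, 8, 22 → max 28
Option 3 regrets: 38, 12, 10, 26, 0 → max 38
Option 4 regrets: 0, 13, 40, 0, 26 → max 40
Smallest max regret = 17 → Option 1.

Option 1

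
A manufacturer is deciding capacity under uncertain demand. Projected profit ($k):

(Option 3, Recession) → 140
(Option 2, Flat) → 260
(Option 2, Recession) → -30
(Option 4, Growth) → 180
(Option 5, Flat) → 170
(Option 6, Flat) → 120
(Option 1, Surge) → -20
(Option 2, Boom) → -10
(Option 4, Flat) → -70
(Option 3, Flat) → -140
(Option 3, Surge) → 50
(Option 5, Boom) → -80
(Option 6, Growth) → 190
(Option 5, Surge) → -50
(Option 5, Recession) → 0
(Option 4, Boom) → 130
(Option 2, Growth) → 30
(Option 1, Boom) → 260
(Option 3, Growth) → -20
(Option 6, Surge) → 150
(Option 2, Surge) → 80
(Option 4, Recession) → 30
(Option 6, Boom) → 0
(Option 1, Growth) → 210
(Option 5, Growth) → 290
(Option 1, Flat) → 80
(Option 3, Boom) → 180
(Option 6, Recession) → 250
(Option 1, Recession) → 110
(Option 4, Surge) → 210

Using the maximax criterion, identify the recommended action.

Option 5

Row maxima: Option 1=260, Option 2=260, Option 3=180, Option 4=210, Option 5=290, Option 6=250
Best best-case = 290 → Option 5.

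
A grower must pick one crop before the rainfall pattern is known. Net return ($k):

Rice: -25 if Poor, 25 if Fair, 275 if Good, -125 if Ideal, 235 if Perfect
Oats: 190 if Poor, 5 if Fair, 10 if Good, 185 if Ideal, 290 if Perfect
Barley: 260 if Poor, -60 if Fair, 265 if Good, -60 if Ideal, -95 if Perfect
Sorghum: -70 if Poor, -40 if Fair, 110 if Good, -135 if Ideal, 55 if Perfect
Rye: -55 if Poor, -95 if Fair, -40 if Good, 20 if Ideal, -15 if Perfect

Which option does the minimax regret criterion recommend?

Column bests: Poor=260, Fair=25, Good=275, Ideal=185, Perfect=290.
Rice regrets: 285, 0, 0, 310, 55 → max 310
Oats regrets: 70, 20, 265, 0, 0 → max 265
Barley regrets: 0, 85, 10, 245, 385 → max 385
Sorghum regrets: 330, 65, 165, 320, 235 → max 330
Rye regrets: 315, 120, 315, 165, 305 → max 315
Smallest max regret = 265 → Oats.

Oats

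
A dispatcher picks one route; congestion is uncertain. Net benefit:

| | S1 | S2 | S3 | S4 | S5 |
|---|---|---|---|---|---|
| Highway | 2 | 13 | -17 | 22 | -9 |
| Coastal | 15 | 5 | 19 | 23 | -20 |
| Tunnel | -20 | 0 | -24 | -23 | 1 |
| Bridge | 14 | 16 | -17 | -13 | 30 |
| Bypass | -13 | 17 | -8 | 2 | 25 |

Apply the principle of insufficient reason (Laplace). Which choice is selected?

Coastal

Row averages: Highway=2.2, Coastal=8.4, Tunnel=-13.2, Bridge=6, Bypass=4.6
Highest average = 8.4 → Coastal.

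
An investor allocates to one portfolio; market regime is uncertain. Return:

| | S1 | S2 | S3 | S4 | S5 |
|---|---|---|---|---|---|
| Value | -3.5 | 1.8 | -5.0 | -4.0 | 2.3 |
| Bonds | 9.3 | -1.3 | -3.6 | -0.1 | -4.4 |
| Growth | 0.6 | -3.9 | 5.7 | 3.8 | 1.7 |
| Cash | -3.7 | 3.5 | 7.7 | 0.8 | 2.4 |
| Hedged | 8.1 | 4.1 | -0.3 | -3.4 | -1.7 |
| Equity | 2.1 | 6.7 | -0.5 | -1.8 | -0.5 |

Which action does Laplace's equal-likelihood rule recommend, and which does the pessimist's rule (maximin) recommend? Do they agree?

laplace → Cash; maximin → Equity (disagree)

Row averages: Value=-1.68, Bonds=-0.02, Growth=1.58, Cash=2.14, Hedged=1.36, Equity=1.2
Highest average = 2.14 → Cash.
Row minima: Value=-5.0, Bonds=-4.4, Growth=-3.9, Cash=-3.7, Hedged=-3.4, Equity=-1.8
Best worst-case = -1.8 → Equity.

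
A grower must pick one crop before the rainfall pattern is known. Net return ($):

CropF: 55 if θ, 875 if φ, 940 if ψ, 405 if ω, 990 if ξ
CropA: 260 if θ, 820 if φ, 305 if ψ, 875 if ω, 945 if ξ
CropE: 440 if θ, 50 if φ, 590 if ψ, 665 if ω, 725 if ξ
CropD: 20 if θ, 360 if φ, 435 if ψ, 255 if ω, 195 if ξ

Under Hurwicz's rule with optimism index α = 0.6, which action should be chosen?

CropA

CropF: 0.6·990 + 0.4·55 = 616
CropA: 0.6·945 + 0.4·260 = 671
CropE: 0.6·725 + 0.4·50 = 455
CropD: 0.6·435 + 0.4·20 = 269
Highest Hurwicz score = 671 → CropA.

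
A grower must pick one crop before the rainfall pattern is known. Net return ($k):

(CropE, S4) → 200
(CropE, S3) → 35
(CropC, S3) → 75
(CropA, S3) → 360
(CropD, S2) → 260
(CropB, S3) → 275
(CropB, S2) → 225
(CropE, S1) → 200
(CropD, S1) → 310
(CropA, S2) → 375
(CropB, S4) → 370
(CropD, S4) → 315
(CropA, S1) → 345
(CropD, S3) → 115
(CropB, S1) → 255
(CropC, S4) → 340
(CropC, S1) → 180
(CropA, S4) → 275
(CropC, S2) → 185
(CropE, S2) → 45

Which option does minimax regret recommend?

Column bests: S1=345, S2=375, S3=360, S4=370.
CropE regrets: 145, 330, 325, 170 → max 330
CropD regrets: 35, 115, 245, 55 → max 245
CropC regrets: 165, 190, 285, 30 → max 285
CropA regrets: 0, 0, 0, 95 → max 95
CropB regrets: 90, 150, 85, 0 → max 150
Smallest max regret = 95 → CropA.

CropA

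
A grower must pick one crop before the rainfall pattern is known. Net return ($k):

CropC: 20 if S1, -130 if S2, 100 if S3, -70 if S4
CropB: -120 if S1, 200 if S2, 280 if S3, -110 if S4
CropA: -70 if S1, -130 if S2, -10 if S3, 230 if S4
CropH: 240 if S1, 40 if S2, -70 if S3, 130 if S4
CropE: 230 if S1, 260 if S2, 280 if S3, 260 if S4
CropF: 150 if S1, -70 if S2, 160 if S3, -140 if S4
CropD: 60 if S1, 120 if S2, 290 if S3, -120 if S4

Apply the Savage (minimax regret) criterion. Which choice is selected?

CropE

Column bests: S1=240, S2=260, S3=290, S4=260.
CropC regrets: 220, 390, 190, 330 → max 390
CropB regrets: 360, 60, 10, 370 → max 370
CropA regrets: 310, 390, 300, 30 → max 390
CropH regrets: 0, 220, 360, 130 → max 360
CropE regrets: 10, 0, 10, 0 → max 10
CropF regrets: 90, 330, 130, 400 → max 400
CropD regrets: 180, 140, 0, 380 → max 380
Smallest max regret = 10 → CropE.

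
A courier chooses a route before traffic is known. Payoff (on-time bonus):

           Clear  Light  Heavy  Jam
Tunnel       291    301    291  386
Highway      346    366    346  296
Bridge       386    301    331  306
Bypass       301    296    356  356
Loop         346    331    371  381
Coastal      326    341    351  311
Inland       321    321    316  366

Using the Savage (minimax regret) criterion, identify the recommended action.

Column bests: Clear=386, Light=366, Heavy=371, Jam=386.
Tunnel regrets: 95, 65, 80, 0 → max 95
Highway regrets: 40, 0, 25, 90 → max 90
Bridge regrets: 0, 65, 40, 80 → max 80
Bypass regrets: 85, 70, 15, 30 → max 85
Loop regrets: 40, 35, 0, 5 → max 40
Coastal regrets: 60, 25, 20, 75 → max 75
Inland regrets: 65, 45, 55, 20 → max 65
Smallest max regret = 40 → Loop.

Loop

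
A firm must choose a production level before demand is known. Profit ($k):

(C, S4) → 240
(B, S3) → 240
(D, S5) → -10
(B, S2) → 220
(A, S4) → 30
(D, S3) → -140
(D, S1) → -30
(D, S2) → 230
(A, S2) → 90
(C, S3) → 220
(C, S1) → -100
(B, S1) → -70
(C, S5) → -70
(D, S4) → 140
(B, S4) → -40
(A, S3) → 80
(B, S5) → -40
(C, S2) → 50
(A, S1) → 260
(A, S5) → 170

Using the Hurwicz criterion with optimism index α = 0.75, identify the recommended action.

A

A: 0.75·260 + 0.25·30 = 202.5
B: 0.75·240 + 0.25·(-70) = 162.5
C: 0.75·240 + 0.25·(-100) = 155
D: 0.75·230 + 0.25·(-140) = 137.5
Highest Hurwicz score = 202.5 → A.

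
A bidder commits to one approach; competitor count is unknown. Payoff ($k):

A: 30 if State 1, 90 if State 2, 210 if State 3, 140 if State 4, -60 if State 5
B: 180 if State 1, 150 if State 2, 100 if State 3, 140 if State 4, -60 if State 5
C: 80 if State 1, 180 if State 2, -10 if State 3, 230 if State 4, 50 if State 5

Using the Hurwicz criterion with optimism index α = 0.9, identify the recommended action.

A: 0.9·210 + 0.1·(-60) = 183
B: 0.9·180 + 0.1·(-60) = 156
C: 0.9·230 + 0.1·(-10) = 206
Highest Hurwicz score = 206 → C.

C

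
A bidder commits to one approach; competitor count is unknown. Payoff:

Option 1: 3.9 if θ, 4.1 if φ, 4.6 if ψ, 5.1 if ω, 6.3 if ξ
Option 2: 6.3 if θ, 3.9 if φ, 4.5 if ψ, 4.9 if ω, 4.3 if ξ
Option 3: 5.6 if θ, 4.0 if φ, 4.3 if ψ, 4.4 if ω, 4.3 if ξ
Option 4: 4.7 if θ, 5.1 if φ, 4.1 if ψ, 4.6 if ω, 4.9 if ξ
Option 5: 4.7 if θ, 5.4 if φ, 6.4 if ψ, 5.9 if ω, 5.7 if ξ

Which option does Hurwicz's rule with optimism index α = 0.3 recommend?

Option 1: 0.3·6.3 + 0.7·3.9 = 4.62
Option 2: 0.3·6.3 + 0.7·3.9 = 4.62
Option 3: 0.3·5.6 + 0.7·4.0 = 4.48
Option 4: 0.3·5.1 + 0.7·4.1 = 4.4
Option 5: 0.3·6.4 + 0.7·4.7 = 5.21
Highest Hurwicz score = 5.21 → Option 5.

Option 5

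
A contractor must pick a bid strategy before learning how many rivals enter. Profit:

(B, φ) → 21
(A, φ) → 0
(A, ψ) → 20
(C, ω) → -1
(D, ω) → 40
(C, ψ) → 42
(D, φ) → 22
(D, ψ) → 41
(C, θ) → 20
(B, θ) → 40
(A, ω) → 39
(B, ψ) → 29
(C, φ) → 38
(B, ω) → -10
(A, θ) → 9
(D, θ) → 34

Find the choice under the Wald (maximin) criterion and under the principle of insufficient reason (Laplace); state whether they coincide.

Row minima: A=0, B=-10, C=-1, D=22
Best worst-case = 22 → D.
Row averages: A=17, B=20, C=24.75, D=34.25
Highest average = 34.25 → D.

maximin → D; laplace → D (agree)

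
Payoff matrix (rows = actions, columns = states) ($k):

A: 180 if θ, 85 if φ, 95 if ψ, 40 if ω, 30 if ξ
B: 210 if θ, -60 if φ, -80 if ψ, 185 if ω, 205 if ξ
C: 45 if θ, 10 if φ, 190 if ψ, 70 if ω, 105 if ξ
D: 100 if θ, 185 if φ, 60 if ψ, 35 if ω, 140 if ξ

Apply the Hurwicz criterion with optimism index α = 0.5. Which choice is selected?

A: 0.5·180 + 0.5·30 = 105
B: 0.5·210 + 0.5·(-80) = 65
C: 0.5·190 + 0.5·10 = 100
D: 0.5·185 + 0.5·35 = 110
Highest Hurwicz score = 110 → D.

D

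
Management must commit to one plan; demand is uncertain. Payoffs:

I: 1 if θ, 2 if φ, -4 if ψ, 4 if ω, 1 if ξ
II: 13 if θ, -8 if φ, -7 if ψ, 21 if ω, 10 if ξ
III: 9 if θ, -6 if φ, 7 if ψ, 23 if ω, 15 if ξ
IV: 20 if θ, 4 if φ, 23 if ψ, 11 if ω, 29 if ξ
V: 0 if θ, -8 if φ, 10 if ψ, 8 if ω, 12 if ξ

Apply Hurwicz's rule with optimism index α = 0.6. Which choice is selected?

I: 0.6·4 + 0.4·(-4) = 0.8
II: 0.6·21 + 0.4·(-8) = 9.4
III: 0.6·23 + 0.4·(-6) = 11.4
IV: 0.6·29 + 0.4·4 = 19
V: 0.6·12 + 0.4·(-8) = 4
Highest Hurwicz score = 19 → IV.

IV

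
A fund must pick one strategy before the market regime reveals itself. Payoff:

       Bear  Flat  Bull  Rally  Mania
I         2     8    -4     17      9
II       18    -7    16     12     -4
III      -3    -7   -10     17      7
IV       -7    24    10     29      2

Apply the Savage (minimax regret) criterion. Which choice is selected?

I

Column bests: Bear=18, Flat=24, Bull=16, Rally=29, Mania=9.
I regrets: 16, 16, 20, 12, 0 → max 20
II regrets: 0, 31, 0, 17, 13 → max 31
III regrets: 21, 31, 26, 12, 2 → max 31
IV regrets: 25, 0, 6, 0, 7 → max 25
Smallest max regret = 20 → I.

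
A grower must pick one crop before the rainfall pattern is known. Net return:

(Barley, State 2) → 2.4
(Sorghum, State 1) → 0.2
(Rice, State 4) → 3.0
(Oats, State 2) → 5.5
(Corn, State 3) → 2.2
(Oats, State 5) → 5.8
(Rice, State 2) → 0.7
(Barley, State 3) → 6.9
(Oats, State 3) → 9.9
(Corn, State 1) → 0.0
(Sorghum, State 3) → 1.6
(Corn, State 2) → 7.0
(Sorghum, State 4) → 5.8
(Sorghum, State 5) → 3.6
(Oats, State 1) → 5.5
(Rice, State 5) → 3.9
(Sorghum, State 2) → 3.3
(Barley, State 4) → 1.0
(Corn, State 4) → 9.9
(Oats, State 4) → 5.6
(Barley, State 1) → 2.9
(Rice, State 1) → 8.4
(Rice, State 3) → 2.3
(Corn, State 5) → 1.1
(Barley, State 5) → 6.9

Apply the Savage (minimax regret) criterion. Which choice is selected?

Oats

Column bests: State 1=8.4, State 2=7.0, State 3=9.9, State 4=9.9, State 5=6.9.
Corn regrets: 8.4, 0.0, 7.7, 0.0, 5.8 → max 8.4
Rice regrets: 0.0, 6.3, 7.6, 6.9, 3.0 → max 7.6
Oats regrets: 2.9, 1.5, 0.0, 4.3, 1.1 → max 4.3
Barley regrets: 5.5, 4.6, 3.0, 8.9, 0.0 → max 8.9
Sorghum regrets: 8.2, 3.7, 8.3, 4.1, 3.3 → max 8.3
Smallest max regret = 4.3 → Oats.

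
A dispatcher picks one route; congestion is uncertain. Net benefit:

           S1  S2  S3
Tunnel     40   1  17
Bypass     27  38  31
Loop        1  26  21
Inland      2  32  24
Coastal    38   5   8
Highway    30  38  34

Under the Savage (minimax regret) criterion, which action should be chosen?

Column bests: S1=40, S2=38, S3=34.
Tunnel regrets: 0, 37, 17 → max 37
Bypass regrets: 13, 0, 3 → max 13
Loop regrets: 39, 12, 13 → max 39
Inland regrets: 38, 6, 10 → max 38
Coastal regrets: 2, 33, 26 → max 33
Highway regrets: 10, 0, 0 → max 10
Smallest max regret = 10 → Highway.

Highway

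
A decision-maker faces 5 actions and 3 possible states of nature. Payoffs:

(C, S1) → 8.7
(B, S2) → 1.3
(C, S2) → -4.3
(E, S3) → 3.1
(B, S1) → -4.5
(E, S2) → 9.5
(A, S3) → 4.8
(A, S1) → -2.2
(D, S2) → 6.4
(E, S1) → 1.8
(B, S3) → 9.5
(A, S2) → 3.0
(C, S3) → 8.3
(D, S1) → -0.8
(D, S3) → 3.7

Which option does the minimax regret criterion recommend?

Column bests: S1=8.7, S2=9.5, S3=9.5.
A regrets: 10.9, 6.5, 4.7 → max 10.9
B regrets: 13.2, 8.2, 0.0 → max 13.2
C regrets: 0.0, 13.8, 1.2 → max 13.8
D regrets: 9.5, 3.1, 5.8 → max 9.5
E regrets: 6.9, 0.0, 6.4 → max 6.9
Smallest max regret = 6.9 → E.

E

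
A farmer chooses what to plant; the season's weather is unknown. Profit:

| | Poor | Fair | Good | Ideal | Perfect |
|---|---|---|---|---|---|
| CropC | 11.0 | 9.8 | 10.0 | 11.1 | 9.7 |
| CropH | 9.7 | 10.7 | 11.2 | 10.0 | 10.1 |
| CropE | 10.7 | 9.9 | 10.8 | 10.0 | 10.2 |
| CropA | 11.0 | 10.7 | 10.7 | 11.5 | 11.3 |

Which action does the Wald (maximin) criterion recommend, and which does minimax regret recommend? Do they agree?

Row minima: CropC=9.7, CropH=9.7, CropE=9.9, CropA=10.7
Best worst-case = 10.7 → CropA.
Column bests: Poor=11.0, Fair=10.7, Good=11.2, Ideal=11.5, Perfect=11.3.
CropC regrets: 0.0, 0.9, 1.2, 0.4, 1.6 → max 1.6
CropH regrets: 1.3, 0.0, 0.0, 1.5, 1.2 → max 1.5
CropE regrets: 0.3, 0.8, 0.4, 1.5, 1.1 → max 1.5
CropA regrets: 0.0, 0.0, 0.5, 0.0, 0.0 → max 0.5
Smallest max regret = 0.5 → CropA.

maximin → CropA; minimax regret → CropA (agree)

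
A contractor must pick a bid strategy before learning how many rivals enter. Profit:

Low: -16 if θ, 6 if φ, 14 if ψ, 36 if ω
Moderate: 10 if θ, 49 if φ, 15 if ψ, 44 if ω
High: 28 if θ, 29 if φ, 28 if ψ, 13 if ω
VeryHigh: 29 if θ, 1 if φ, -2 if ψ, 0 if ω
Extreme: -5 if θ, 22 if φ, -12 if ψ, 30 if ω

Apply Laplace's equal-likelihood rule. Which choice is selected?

Row averages: Low=10, Moderate=29.5, High=24.5, VeryHigh=7, Extreme=8.75
Highest average = 29.5 → Moderate.

Moderate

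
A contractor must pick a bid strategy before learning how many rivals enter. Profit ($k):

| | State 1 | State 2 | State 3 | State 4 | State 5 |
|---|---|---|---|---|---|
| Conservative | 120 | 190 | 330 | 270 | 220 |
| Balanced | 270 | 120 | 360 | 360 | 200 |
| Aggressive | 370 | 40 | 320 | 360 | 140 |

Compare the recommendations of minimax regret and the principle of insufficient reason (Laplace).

Column bests: State 1=370, State 2=190, State 3=360, State 4=360, State 5=220.
Conservative regrets: 250, 0, 30, 90, 0 → max 250
Balanced regrets: 100, 70, 0, 0, 20 → max 100
Aggressive regrets: 0, 150, 40, 0, 80 → max 150
Smallest max regret = 100 → Balanced.
Row averages: Conservative=226, Balanced=262, Aggressive=246
Highest average = 262 → Balanced.

minimax regret → Balanced; laplace → Balanced (agree)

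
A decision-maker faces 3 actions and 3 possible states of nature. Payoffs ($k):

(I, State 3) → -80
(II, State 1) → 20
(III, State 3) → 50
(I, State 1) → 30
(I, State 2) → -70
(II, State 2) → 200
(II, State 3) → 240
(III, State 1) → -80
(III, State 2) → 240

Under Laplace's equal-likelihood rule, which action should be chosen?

Row averages: I=-40, II=460/3, III=70
Highest average = 460/3 → II.

II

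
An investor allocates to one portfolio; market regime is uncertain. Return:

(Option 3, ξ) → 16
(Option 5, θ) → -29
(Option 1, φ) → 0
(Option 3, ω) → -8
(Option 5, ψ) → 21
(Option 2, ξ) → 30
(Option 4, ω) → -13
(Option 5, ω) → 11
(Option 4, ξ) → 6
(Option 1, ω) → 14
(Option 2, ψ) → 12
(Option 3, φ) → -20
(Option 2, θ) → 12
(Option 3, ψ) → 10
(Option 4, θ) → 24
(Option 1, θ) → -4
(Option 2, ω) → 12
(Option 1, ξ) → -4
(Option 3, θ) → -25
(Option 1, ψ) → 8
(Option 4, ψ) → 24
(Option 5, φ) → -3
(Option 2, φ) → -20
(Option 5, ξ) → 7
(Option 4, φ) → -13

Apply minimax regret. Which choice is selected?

Option 2

Column bests: θ=24, φ=0, ψ=24, ω=14, ξ=30.
Option 1 regrets: 28, 0, 16, 0, 34 → max 34
Option 2 regrets: 12, 20, 12, 2, 0 → max 20
Option 3 regrets: 49, 20, 14, 22, 14 → max 49
Option 4 regrets: 0, 13, 0, 27, 24 → max 27
Option 5 regrets: 53, 3, 3, 3, 23 → max 53
Smallest max regret = 20 → Option 2.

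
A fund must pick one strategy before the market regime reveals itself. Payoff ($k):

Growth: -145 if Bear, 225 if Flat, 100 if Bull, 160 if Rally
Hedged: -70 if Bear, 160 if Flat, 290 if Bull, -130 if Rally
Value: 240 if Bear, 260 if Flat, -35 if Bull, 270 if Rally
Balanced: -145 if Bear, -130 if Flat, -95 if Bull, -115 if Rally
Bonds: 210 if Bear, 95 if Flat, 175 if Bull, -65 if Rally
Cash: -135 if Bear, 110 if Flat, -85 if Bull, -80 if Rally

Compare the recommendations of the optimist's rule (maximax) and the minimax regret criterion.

Row maxima: Growth=225, Hedged=290, Value=270, Balanced=-95, Bonds=210, Cash=110
Best best-case = 290 → Hedged.
Column bests: Bear=240, Flat=260, Bull=290, Rally=270.
Growth regrets: 385, 35, 190, 110 → max 385
Hedged regrets: 310, 100, 0, 400 → max 400
Value regrets: 0, 0, 325, 0 → max 325
Balanced regrets: 385, 390, 385, 385 → max 390
Bonds regrets: 30, 165, 115, 335 → max 335
Cash regrets: 375, 150, 375, 350 → max 375
Smallest max regret = 325 → Value.

maximax → Hedged; minimax regret → Value (disagree)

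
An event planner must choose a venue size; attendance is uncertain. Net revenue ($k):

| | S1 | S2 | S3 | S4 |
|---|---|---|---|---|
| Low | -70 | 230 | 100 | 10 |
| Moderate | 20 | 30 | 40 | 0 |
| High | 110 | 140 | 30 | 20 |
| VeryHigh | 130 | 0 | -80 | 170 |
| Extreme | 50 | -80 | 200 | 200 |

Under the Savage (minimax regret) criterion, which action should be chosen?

Column bests: S1=130, S2=230, S3=200, S4=200.
Low regrets: 200, 0, 100, 190 → max 200
Moderate regrets: 110, 200, 160, 200 → max 200
High regrets: 20, 90, 170, 180 → max 180
VeryHigh regrets: 0, 230, 280, 30 → max 280
Extreme regrets: 80, 310, 0, 0 → max 310
Smallest max regret = 180 → High.

High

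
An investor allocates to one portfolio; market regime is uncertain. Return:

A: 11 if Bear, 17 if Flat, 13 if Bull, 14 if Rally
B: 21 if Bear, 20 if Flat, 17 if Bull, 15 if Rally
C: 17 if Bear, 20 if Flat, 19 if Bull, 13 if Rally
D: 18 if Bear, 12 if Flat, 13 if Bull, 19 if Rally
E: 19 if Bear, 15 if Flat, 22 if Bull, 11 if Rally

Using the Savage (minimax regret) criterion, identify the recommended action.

B

Column bests: Bear=21, Flat=20, Bull=22, Rally=19.
A regrets: 10, 3, 9, 5 → max 10
B regrets: 0, 0, 5, 4 → max 5
C regrets: 4, 0, 3, 6 → max 6
D regrets: 3, 8, 9, 0 → max 9
E regrets: 2, 5, 0, 8 → max 8
Smallest max regret = 5 → B.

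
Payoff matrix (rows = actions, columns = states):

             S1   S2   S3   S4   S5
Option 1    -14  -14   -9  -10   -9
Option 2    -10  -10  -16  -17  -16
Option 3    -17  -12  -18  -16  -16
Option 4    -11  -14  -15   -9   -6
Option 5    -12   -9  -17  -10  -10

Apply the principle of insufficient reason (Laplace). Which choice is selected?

Row averages: Option 1=-11.2, Option 2=-13.8, Option 3=-15.8, Option 4=-11, Option 5=-11.6
Highest average = -11 → Option 4.

Option 4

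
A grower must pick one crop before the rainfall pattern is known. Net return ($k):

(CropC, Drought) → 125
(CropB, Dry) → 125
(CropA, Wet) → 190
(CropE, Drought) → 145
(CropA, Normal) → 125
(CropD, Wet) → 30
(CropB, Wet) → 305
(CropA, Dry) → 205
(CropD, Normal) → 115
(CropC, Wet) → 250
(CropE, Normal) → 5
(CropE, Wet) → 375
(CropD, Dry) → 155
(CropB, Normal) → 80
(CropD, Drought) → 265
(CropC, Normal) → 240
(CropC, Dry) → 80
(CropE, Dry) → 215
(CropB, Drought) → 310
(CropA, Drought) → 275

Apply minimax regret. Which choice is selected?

Column bests: Drought=310, Dry=215, Normal=240, Wet=375.
CropD regrets: 45, 60, 125, 345 → max 345
CropA regrets: 35, 10, 115, 185 → max 185
CropE regrets: 165, 0, 235, 0 → max 235
CropB regrets: 0, 90, 160, 70 → max 160
CropC regrets: 185, 135, 0, 125 → max 185
Smallest max regret = 160 → CropB.

CropB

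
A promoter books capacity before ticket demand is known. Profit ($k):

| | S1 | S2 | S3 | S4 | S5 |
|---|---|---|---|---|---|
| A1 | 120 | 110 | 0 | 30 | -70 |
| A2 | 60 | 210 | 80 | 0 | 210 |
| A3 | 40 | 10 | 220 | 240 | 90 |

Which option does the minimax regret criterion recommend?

A3

Column bests: S1=120, S2=210, S3=220, S4=240, S5=210.
A1 regrets: 0, 100, 220, 210, 280 → max 280
A2 regrets: 60, 0, 140, 240, 0 → max 240
A3 regrets: 80, 200, 0, 0, 120 → max 200
Smallest max regret = 200 → A3.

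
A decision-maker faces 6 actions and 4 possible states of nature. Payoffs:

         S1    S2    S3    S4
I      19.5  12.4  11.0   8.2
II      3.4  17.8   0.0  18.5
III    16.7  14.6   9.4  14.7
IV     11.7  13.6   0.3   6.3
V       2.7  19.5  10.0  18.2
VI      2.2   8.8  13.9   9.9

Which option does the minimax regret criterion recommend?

III

Column bests: S1=19.5, S2=19.5, S3=13.9, S4=18.5.
I regrets: 0.0, 7.1, 2.9, 10.3 → max 10.3
II regrets: 16.1, 1.7, 13.9, 0.0 → max 16.1
III regrets: 2.8, 4.9, 4.5, 3.8 → max 4.9
IV regrets: 7.8, 5.9, 13.6, 12.2 → max 13.6
V regrets: 16.8, 0.0, 3.9, 0.3 → max 16.8
VI regrets: 17.3, 10.7, 0.0, 8.6 → max 17.3
Smallest max regret = 4.9 → III.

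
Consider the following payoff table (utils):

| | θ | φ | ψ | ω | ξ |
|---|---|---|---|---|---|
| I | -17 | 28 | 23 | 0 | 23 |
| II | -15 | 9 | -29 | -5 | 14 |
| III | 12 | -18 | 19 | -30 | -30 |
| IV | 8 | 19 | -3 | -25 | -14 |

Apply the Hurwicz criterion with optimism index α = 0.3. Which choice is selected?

I

I: 0.3·28 + 0.7·(-17) = -3.5
II: 0.3·14 + 0.7·(-29) = -16.1
III: 0.3·19 + 0.7·(-30) = -15.3
IV: 0.3·19 + 0.7·(-25) = -11.8
Highest Hurwicz score = -3.5 → I.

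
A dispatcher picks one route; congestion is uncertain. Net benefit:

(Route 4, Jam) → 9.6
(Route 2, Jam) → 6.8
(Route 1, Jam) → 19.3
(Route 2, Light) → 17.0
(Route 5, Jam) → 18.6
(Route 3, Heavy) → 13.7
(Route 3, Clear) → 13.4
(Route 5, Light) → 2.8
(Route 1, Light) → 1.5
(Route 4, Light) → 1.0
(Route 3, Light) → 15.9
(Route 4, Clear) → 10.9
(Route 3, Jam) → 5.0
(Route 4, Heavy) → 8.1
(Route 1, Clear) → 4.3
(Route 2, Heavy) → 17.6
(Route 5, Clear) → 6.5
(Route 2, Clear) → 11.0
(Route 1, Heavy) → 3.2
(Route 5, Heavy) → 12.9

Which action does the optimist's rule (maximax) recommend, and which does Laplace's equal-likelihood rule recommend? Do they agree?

Row maxima: Route 1=19.3, Route 2=17.6, Route 3=15.9, Route 4=10.9, Route 5=18.6
Best best-case = 19.3 → Route 1.
Row averages: Route 1=7.075, Route 2=13.1, Route 3=12, Route 4=7.4, Route 5=10.2
Highest average = 13.1 → Route 2.

maximax → Route 1; laplace → Route 2 (disagree)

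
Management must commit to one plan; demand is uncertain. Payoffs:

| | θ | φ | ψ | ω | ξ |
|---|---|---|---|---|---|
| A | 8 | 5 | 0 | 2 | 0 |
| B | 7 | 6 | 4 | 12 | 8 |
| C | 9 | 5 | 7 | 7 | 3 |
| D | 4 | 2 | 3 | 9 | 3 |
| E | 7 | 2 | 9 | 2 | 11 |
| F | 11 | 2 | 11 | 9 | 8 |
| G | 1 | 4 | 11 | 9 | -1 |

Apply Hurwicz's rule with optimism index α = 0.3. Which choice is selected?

B

A: 0.3·8 + 0.7·0 = 2.4
B: 0.3·12 + 0.7·4 = 6.4
C: 0.3·9 + 0.7·3 = 4.8
D: 0.3·9 + 0.7·2 = 4.1
E: 0.3·11 + 0.7·2 = 4.7
F: 0.3·11 + 0.7·2 = 4.7
G: 0.3·11 + 0.7·(-1) = 2.6
Highest Hurwicz score = 6.4 → B.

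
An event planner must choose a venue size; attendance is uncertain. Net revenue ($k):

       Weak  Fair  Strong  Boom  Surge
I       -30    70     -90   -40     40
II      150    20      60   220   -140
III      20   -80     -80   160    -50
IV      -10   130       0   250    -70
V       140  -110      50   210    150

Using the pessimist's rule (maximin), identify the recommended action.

Row minima: I=-90, II=-140, III=-80, IV=-70, V=-110
Best worst-case = -70 → IV.

IV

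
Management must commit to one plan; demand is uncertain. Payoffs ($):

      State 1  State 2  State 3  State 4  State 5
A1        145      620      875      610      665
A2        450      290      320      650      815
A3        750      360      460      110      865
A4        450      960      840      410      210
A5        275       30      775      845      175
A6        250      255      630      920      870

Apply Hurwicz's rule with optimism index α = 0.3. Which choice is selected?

A6

A1: 0.3·875 + 0.7·145 = 364
A2: 0.3·815 + 0.7·290 = 447.5
A3: 0.3·865 + 0.7·110 = 336.5
A4: 0.3·960 + 0.7·210 = 435
A5: 0.3·845 + 0.7·30 = 274.5
A6: 0.3·920 + 0.7·250 = 451
Highest Hurwicz score = 451 → A6.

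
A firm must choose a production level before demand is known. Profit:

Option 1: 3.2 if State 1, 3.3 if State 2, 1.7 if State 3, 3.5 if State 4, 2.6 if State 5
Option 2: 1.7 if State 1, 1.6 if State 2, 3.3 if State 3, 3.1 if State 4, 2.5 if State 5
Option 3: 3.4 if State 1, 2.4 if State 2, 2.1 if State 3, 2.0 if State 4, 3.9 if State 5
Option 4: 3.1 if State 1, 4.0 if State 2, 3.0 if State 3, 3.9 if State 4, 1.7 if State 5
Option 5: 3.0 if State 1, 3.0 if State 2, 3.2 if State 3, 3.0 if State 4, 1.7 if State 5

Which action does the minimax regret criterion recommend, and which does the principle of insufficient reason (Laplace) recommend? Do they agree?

minimax regret → Option 1; laplace → Option 4 (disagree)

Column bests: State 1=3.4, State 2=4.0, State 3=3.3, State 4=3.9, State 5=3.9.
Option 1 regrets: 0.2, 0.7, 1.6, 0.4, 1.3 → max 1.6
Option 2 regrets: 1.7, 2.4, 0.0, 0.8, 1.4 → max 2.4
Option 3 regrets: 0.0, 1.6, 1.2, 1.9, 0.0 → max 1.9
Option 4 regrets: 0.3, 0.0, 0.3, 0.0, 2.2 → max 2.2
Option 5 regrets: 0.4, 1.0, 0.1, 0.9, 2.2 → max 2.2
Smallest max regret = 1.6 → Option 1.
Row averages: Option 1=2.86, Option 2=2.44, Option 3=2.76, Option 4=3.14, Option 5=2.78
Highest average = 3.14 → Option 4.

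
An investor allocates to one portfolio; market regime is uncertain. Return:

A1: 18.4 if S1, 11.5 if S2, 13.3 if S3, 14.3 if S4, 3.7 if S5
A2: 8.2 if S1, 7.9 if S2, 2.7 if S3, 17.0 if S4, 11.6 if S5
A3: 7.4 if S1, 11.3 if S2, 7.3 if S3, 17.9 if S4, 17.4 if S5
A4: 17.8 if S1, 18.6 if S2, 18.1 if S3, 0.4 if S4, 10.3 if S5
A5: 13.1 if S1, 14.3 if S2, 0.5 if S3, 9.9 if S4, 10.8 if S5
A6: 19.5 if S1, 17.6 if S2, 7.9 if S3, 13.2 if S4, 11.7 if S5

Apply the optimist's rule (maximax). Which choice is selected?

A6

Row maxima: A1=18.4, A2=17.0, A3=17.9, A4=18.6, A5=14.3, A6=19.5
Best best-case = 19.5 → A6.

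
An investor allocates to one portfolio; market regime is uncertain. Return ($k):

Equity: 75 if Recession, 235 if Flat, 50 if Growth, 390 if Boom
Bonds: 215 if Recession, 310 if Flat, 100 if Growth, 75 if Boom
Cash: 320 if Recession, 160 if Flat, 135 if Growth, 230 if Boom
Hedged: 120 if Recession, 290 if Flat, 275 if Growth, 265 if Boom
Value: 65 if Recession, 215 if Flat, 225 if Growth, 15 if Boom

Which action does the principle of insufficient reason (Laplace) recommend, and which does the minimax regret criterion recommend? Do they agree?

laplace → Hedged; minimax regret → Cash (disagree)

Row averages: Equity=187.5, Bonds=175, Cash=211.25, Hedged=237.5, Value=130
Highest average = 237.5 → Hedged.
Column bests: Recession=320, Flat=310, Growth=275, Boom=390.
Equity regrets: 245, 75, 225, 0 → max 245
Bonds regrets: 105, 0, 175, 315 → max 315
Cash regrets: 0, 150, 140, 160 → max 160
Hedged regrets: 200, 20, 0, 125 → max 200
Value regrets: 255, 95, 50, 375 → max 375
Smallest max regret = 160 → Cash.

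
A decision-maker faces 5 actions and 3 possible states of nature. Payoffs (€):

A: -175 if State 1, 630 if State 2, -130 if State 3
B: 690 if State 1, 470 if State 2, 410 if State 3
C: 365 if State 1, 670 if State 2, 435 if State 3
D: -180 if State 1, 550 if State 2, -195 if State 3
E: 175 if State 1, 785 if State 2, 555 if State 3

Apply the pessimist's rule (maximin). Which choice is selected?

B

Row minima: A=-175, B=410, C=365, D=-195, E=175
Best worst-case = 410 → B.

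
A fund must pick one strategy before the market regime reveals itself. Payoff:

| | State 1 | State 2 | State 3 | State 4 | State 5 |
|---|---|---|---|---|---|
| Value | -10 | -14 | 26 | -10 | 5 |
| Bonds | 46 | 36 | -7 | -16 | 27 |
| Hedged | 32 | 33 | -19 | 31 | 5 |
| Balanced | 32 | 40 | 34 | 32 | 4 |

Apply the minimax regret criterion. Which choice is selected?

Balanced

Column bests: State 1=46, State 2=40, State 3=34, State 4=32, State 5=27.
Value regrets: 56, 54, 8, 42, 22 → max 56
Bonds regrets: 0, 4, 41, 48, 0 → max 48
Hedged regrets: 14, 7, 53, 1, 22 → max 53
Balanced regrets: 14, 0, 0, 0, 23 → max 23
Smallest max regret = 23 → Balanced.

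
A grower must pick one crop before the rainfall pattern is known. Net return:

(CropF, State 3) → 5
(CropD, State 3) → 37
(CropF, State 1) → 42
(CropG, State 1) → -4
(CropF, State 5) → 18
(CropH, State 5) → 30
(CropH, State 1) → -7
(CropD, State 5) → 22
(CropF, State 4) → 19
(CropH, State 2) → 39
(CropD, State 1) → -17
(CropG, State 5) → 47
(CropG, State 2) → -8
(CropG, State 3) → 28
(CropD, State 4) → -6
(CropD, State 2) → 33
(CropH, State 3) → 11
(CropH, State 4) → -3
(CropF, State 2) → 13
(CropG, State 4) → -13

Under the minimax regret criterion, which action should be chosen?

CropF

Column bests: State 1=42, State 2=39, State 3=37, State 4=19, State 5=47.
CropD regrets: 59, 6, 0, 25, 25 → max 59
CropF regrets: 0, 26, 32, 0, 29 → max 32
CropH regrets: 49, 0, 26, 22, 17 → max 49
CropG regrets: 46, 47, 9, 32, 0 → max 47
Smallest max regret = 32 → CropF.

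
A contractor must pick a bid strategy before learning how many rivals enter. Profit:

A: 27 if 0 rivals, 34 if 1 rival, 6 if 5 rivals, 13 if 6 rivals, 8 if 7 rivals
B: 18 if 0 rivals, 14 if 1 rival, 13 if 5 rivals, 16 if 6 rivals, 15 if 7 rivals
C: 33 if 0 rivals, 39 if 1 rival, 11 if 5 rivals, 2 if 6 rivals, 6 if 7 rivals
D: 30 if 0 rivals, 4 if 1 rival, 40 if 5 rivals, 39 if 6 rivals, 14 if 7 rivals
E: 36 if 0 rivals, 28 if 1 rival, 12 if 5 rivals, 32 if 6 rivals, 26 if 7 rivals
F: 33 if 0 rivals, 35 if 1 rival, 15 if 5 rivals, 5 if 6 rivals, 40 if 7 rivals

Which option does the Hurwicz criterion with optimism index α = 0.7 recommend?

F

A: 0.7·34 + 0.3·6 = 25.6
B: 0.7·18 + 0.3·13 = 16.5
C: 0.7·39 + 0.3·2 = 27.9
D: 0.7·40 + 0.3·4 = 29.2
E: 0.7·36 + 0.3·12 = 28.8
F: 0.7·40 + 0.3·5 = 29.5
Highest Hurwicz score = 29.5 → F.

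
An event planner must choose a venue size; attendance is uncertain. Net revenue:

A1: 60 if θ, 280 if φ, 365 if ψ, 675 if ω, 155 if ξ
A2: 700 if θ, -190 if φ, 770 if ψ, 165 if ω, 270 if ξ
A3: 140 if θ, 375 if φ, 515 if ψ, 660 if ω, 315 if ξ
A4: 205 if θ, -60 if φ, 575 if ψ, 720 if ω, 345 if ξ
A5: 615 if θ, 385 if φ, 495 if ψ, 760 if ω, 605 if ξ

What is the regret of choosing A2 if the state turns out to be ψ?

Best payoff under ψ is 770.
Regret = 770 − 770 = 0.

0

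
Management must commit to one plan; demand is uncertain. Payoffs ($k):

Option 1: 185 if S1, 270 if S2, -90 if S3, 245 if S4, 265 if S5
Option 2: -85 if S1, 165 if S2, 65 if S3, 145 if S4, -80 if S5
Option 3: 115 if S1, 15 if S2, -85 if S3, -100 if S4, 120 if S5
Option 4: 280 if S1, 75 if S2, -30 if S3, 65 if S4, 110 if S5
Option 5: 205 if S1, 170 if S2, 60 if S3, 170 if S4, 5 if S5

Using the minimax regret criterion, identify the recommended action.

Option 1

Column bests: S1=280, S2=270, S3=65, S4=245, S5=265.
Option 1 regrets: 95, 0, 155, 0, 0 → max 155
Option 2 regrets: 365, 105, 0, 100, 345 → max 365
Option 3 regrets: 165, 255, 150, 345, 145 → max 345
Option 4 regrets: 0, 195, 95, 180, 155 → max 195
Option 5 regrets: 75, 100, 5, 75, 260 → max 260
Smallest max regret = 155 → Option 1.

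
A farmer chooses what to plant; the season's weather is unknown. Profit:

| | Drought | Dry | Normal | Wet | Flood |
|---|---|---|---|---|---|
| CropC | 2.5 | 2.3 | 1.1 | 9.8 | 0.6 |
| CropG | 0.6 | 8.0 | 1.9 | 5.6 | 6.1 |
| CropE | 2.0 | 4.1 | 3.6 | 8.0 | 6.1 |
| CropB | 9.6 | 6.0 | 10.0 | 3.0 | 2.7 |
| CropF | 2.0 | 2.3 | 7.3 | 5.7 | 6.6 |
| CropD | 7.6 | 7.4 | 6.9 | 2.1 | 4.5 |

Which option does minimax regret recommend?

Column bests: Drought=9.6, Dry=8.0, Normal=10.0, Wet=9.8, Flood=6.6.
CropC regrets: 7.1, 5.7, 8.9, 0.0, 6.0 → max 8.9
CropG regrets: 9.0, 0.0, 8.1, 4.2, 0.5 → max 9.0
CropE regrets: 7.6, 3.9, 6.4, 1.8, 0.5 → max 7.6
CropB regrets: 0.0, 2.0, 0.0, 6.8, 3.9 → max 6.8
CropF regrets: 7.6, 5.7, 2.7, 4.1, 0.0 → max 7.6
CropD regrets: 2.0, 0.6, 3.1, 7.7, 2.1 → max 7.7
Smallest max regret = 6.8 → CropB.

CropB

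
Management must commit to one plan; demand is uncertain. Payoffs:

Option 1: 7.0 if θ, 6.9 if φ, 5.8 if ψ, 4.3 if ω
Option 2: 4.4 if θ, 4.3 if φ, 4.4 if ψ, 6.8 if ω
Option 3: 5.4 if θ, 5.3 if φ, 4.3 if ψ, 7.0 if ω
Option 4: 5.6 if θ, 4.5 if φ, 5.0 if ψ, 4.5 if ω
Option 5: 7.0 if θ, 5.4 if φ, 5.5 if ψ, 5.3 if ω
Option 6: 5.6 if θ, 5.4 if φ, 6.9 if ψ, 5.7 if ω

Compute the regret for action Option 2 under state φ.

Best payoff under φ is 6.9.
Regret = 6.9 − 4.3 = 2.6.

2.6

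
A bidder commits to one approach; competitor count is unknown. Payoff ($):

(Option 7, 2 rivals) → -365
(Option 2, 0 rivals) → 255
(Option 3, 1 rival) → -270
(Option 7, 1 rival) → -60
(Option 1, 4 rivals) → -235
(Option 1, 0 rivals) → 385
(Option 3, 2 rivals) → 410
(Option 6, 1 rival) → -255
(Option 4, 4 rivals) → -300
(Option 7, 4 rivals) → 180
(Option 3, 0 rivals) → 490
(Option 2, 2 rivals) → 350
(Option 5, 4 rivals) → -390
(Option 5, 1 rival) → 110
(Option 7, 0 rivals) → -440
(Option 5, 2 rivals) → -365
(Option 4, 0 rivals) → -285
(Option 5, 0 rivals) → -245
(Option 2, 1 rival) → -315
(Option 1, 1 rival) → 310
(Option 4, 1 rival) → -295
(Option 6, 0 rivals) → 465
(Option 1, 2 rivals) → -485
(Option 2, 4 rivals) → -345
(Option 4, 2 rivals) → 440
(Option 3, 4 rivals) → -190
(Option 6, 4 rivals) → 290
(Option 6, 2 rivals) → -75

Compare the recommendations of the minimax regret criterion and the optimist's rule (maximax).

minimax regret → Option 6; maximax → Option 3 (disagree)

Column bests: 0 rivals=490, 1 rival=310, 2 rivals=440, 4 rivals=290.
Option 1 regrets: 105, 0, 925, 525 → max 925
Option 2 regrets: 235, 625, 90, 635 → max 635
Option 3 regrets: 0, 580, 30, 480 → max 580
Option 4 regrets: 775, 605, 0, 590 → max 775
Option 5 regrets: 735, 200, 805, 680 → max 805
Option 6 regrets: 25, 565, 515, 0 → max 565
Option 7 regrets: 930, 370, 805, 110 → max 930
Smallest max regret = 565 → Option 6.
Row maxima: Option 1=385, Option 2=350, Option 3=490, Option 4=440, Option 5=110, Option 6=465, Option 7=180
Best best-case = 490 → Option 3.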